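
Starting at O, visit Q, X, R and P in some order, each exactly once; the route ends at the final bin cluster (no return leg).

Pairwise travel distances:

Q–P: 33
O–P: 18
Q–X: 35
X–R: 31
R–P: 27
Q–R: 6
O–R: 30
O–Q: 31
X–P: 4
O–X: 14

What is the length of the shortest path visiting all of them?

There are 4! = 24 possible orderings.
O→Q→X→R→P: 31+35+31+27 = 124
O→Q→X→P→R: 31+35+4+27 = 97
O→Q→R→X→P: 31+6+31+4 = 72
O→Q→R→P→X: 31+6+27+4 = 68
O→Q→P→X→R: 31+33+4+31 = 99
O→Q→P→R→X: 31+33+27+31 = 122
O→X→Q→R→P: 14+35+6+27 = 82
O→X→Q→P→R: 14+35+33+27 = 109
O→X→R→Q→P: 14+31+6+33 = 84
O→X→R→P→Q: 14+31+27+33 = 105
O→X→P→Q→R: 14+4+33+6 = 57
O→X→P→R→Q: 14+4+27+6 = 51
O→R→Q→X→P: 30+6+35+4 = 75
O→R→Q→P→X: 30+6+33+4 = 73
… (10 more)
The minimum is 51.
One shortest path: O → X → P → R → Q.

51 — the minimum one-way total.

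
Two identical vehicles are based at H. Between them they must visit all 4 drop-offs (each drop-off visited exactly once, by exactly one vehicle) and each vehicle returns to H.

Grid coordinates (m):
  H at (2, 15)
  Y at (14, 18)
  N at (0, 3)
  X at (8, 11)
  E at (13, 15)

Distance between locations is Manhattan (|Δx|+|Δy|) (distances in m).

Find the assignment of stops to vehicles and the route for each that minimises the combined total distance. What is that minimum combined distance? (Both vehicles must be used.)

Try each way of splitting the stops between the two vehicles (each non-empty) and, for each split, find the best tour for each vehicle:
  {Y} + {N, X, E}: 30 + 50 = 80
  {N} + {Y, X, E}: 28 + 38 = 66
  {Y, N} + {X, E}: 58 + 30 = 88
  {X} + {Y, N, E}: 20 + 58 = 78
  {Y, X} + {N, E}: 38 + 50 = 88
  {N, X} + {Y, E}: 40 + 30 = 70
  … (7 splits in total)
Best: vehicle 1 H → N → H = 28; vehicle 2 H → Y → E → X → H = 38; combined 66.

66 m — the smallest possible combined total.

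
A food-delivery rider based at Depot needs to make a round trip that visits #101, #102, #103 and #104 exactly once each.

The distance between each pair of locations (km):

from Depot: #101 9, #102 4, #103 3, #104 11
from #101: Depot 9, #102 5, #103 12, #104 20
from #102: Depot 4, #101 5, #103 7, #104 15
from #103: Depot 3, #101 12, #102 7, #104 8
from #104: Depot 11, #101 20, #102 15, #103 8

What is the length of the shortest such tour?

40 km — the shortest possible round trip.

There are 12 distinct closed tours to check (reversals are equivalent).
Depot → #101 → #102 → #103 → #104 → Depot: 9+5+7+8+11 = 40
Depot → #101 → #102 → #104 → #103 → Depot: 9+5+15+8+3 = 40
Depot → #101 → #103 → #102 → #104 → Depot: 9+12+7+15+11 = 54
Depot → #101 → #103 → #104 → #102 → Depot: 9+12+8+15+4 = 48
Depot → #101 → #104 → #102 → #103 → Depot: 9+20+15+7+3 = 54
Depot → #101 → #104 → #103 → #102 → Depot: 9+20+8+7+4 = 48
Depot → #102 → #101 → #103 → #104 → Depot: 4+5+12+8+11 = 40
Depot → #102 → #101 → #104 → #103 → Depot: 4+5+20+8+3 = 40
Depot → #102 → #103 → #101 → #104 → Depot: 4+7+12+20+11 = 54
Depot → #102 → #104 → #101 → #103 → Depot: 4+15+20+12+3 = 54
Depot → #103 → #101 → #102 → #104 → Depot: 3+12+5+15+11 = 46
Depot → #103 → #102 → #101 → #104 → Depot: 3+7+5+20+11 = 46
The minimum is 40.
One optimal route: Depot → #101 → #102 → #103 → #104 → Depot (or its reverse).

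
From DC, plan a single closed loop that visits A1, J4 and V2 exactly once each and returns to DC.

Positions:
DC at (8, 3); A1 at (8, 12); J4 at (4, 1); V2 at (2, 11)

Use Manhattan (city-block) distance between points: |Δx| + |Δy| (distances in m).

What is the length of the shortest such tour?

Shortest round trip = 34 m.

DC-A1-J4-V2-DC: 9+15+12+14 = 50
DC-A1-V2-J4-DC: 9+7+12+6 = 34
DC-J4-A1-V2-DC: 6+15+7+14 = 42
The minimum is 34.
One optimal route: DC → A1 → V2 → J4 → DC (or its reverse).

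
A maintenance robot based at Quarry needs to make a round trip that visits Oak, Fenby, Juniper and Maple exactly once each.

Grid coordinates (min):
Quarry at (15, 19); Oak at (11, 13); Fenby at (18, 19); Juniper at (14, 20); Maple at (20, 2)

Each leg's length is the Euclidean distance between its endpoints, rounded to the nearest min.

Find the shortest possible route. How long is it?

With 4 stops there are 4!/2 = 12 distinct round trips (a route and its reverse cost the same).
Quarry → Oak → Fenby → Juniper → Maple → Quarry: 7+9+4+19+18 = 57
Quarry → Oak → Fenby → Maple → Juniper → Quarry: 7+9+17+19+1 = 53
Quarry → Oak → Juniper → Fenby → Maple → Quarry: 7+8+4+17+18 = 54
Quarry → Oak → Juniper → Maple → Fenby → Quarry: 7+8+19+17+3 = 54
Quarry → Oak → Maple → Fenby → Juniper → Quarry: 7+14+17+4+1 = 43
Quarry → Oak → Maple → Juniper → Fenby → Quarry: 7+14+19+4+3 = 47
Quarry → Fenby → Oak → Juniper → Maple → Quarry: 3+9+8+19+18 = 57
Quarry → Fenby → Oak → Maple → Juniper → Quarry: 3+9+14+19+1 = 46
Quarry → Fenby → Juniper → Oak → Maple → Quarry: 3+4+8+14+18 = 47
Quarry → Fenby → Maple → Oak → Juniper → Quarry: 3+17+14+8+1 = 43
Quarry → Juniper → Oak → Fenby → Maple → Quarry: 1+8+9+17+18 = 53
Quarry → Juniper → Fenby → Oak → Maple → Quarry: 1+4+9+14+18 = 46
The minimum is 43.
One optimal route: Quarry → Oak → Maple → Fenby → Juniper → Quarry (or its reverse).

Minimum total distance: 43 min.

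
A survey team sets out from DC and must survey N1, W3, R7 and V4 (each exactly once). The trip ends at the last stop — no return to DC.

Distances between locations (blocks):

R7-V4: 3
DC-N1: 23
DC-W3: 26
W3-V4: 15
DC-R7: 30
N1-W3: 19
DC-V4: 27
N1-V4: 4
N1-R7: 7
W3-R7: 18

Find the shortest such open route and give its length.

Minimum one-way distance = 48 blocks.

There are 4! = 24 possible orderings.
DC → N1 → W3 → R7 → V4: 23+19+18+3 = 63
DC → N1 → W3 → V4 → R7: 23+19+15+3 = 60
DC → N1 → R7 → W3 → V4: 23+7+18+15 = 63
DC → N1 → R7 → V4 → W3: 23+7+3+15 = 48
DC → N1 → V4 → W3 → R7: 23+4+15+18 = 60
DC → N1 → V4 → R7 → W3: 23+4+3+18 = 48
DC → W3 → N1 → R7 → V4: 26+19+7+3 = 55
DC → W3 → N1 → V4 → R7: 26+19+4+3 = 52
DC → W3 → R7 → N1 → V4: 26+18+7+4 = 55
DC → W3 → R7 → V4 → N1: 26+18+3+4 = 51
DC → W3 → V4 → N1 → R7: 26+15+4+7 = 52
DC → W3 → V4 → R7 → N1: 26+15+3+7 = 51
DC → R7 → N1 → W3 → V4: 30+7+19+15 = 71
DC → R7 → N1 → V4 → W3: 30+7+4+15 = 56
… (10 more)
The minimum is 48.
One shortest path: DC → N1 → R7 → V4 → W3.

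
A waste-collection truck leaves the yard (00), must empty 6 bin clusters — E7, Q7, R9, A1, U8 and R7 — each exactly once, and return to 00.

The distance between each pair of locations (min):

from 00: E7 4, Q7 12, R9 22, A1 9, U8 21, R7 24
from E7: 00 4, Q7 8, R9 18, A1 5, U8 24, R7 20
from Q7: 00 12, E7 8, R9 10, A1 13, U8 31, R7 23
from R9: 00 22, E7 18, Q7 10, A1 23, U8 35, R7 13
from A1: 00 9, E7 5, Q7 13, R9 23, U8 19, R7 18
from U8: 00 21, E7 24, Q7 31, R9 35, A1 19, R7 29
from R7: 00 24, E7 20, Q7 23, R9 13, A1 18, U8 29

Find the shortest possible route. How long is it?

There are 360 distinct closed tours to check (reversals are equivalent).
00-E7-Q7-R9-A1-U8-R7-00: 4+8+10+23+19+29+24 = 117
00-E7-Q7-R9-A1-R7-U8-00: 4+8+10+23+18+29+21 = 113
00-E7-Q7-R9-U8-A1-R7-00: 4+8+10+35+19+18+24 = 118
00-E7-Q7-R9-U8-R7-A1-00: 4+8+10+35+29+18+9 = 113
00-E7-Q7-R9-R7-A1-U8-00: 4+8+10+13+18+19+21 = 93
00-E7-Q7-R9-R7-U8-A1-00: 4+8+10+13+29+19+9 = 92
00-E7-Q7-A1-R9-U8-R7-00: 4+8+13+23+35+29+24 = 136
00-E7-Q7-A1-R9-R7-U8-00: 4+8+13+23+13+29+21 = 111
… (352 more)
The minimum is 92.
One optimal route: 00 → E7 → Q7 → R9 → R7 → U8 → A1 → 00 (or its reverse).

Shortest round trip = 92 min.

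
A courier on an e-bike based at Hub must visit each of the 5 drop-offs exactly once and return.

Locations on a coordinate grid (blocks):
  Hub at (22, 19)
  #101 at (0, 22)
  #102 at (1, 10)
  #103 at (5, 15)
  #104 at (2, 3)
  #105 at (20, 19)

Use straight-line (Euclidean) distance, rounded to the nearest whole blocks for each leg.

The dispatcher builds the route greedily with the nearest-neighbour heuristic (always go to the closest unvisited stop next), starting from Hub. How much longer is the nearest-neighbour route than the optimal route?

The nearest-neighbour route is 2 blocks longer than optimal.

From Hub: #105=2, #103=17, #101=22, #102=23, #104=26 → choose #105 (2).
From #105: #103=16, #101=20, #102=21, #104=24 → choose #103 (16).
From #103: #102=6, #101=9, #104=12 → choose #102 (6).
From #102: #104=7, #101=12 → choose #104 (7).
From #104: #101=19 → choose #101 (19).
NN route Hub → #105 → #103 → #102 → #104 → #101 → Hub costs 72.
Optimal: Hub → #101 → #103 → #102 → #104 → #105 → Hub costs 70 (by enumerating all 60 distinct tours).
Excess = 72 − 70 = 2.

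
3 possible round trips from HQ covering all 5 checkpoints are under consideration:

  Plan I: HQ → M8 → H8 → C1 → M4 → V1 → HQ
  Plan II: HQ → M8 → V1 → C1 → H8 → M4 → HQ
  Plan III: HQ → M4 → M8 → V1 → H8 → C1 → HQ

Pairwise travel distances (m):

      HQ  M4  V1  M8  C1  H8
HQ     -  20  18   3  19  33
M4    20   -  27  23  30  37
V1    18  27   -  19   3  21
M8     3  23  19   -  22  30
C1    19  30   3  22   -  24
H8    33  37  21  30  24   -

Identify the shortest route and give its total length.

Shortest is Plan II, total 106 m.

Plan I: 3 + 30 + 24 + 30 + 27 + 18 = 132
Plan II: 3 + 19 + 3 + 24 + 37 + 20 = 106
Plan III: 20 + 23 + 19 + 21 + 24 + 19 = 126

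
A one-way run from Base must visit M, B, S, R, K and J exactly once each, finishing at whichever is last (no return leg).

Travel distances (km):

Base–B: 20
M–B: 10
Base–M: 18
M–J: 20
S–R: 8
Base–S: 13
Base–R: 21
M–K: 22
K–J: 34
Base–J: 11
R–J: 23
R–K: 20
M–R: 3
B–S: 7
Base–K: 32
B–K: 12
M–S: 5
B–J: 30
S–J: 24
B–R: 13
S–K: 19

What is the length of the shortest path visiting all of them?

Shortest open route: 61 km.

There are 6! = 720 possible orderings.
Base → M → B → S → R → K → J: 18+10+7+8+20+34 = 97
Base → M → B → S → R → J → K: 18+10+7+8+23+34 = 100
Base → M → B → S → K → R → J: 18+10+7+19+20+23 = 97
Base → M → B → S → K → J → R: 18+10+7+19+34+23 = 111
Base → M → B → S → J → R → K: 18+10+7+24+23+20 = 102
Base → M → B → S → J → K → R: 18+10+7+24+34+20 = 113
Base → M → B → R → S → K → J: 18+10+13+8+19+34 = 102
Base → M → B → R → S → J → K: 18+10+13+8+24+34 = 107
… (712 more)
Base → J → M → R → S → B → K: 11+20+3+8+7+12 = 61  ← best
The minimum is 61.
One shortest path: Base → J → M → R → S → B → K.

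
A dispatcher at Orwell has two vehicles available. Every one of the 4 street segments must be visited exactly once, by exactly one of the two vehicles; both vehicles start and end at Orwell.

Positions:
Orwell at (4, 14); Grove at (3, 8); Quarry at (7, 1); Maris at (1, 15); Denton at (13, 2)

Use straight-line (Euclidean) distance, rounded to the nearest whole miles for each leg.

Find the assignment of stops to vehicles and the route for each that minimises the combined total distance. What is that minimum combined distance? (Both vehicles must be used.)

Minimum combined distance: 41 miles.

There are 2^3 − 1 = 7 ways to divide the 4 stops into two non-empty groups. For each, the best each vehicle can do is its own shortest tour through its group:
  {Grove} + {Quarry, Maris, Denton}: 12 + 39 = 51
  {Quarry} + {Grove, Maris, Denton}: 26 + 37 = 63
  {Grove, Quarry} + {Maris, Denton}: 27 + 36 = 63
  {Maris} + {Grove, Quarry, Denton}: 6 + 35 = 41
  {Grove, Maris} + {Quarry, Denton}: 16 + 34 = 50
  {Quarry, Maris} + {Grove, Denton}: 31 + 33 = 64
  … (7 splits in total)
Best: vehicle 1 Orwell → Maris → Orwell = 6; vehicle 2 Orwell → Grove → Quarry → Denton → Orwell = 35; combined 41.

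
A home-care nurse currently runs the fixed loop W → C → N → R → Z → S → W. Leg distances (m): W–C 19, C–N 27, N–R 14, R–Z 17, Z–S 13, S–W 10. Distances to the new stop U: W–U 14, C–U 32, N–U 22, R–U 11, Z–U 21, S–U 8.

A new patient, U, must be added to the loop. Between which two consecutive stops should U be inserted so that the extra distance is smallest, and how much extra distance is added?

Insertion cost between consecutive stops i–j is d(i,U) + d(U,j) − d(i,j):
  between W and C: 14 + 32 − 19 = 27
  between C and N: 32 + 22 − 27 = 27
  between N and R: 22 + 11 − 14 = 19
  between R and Z: 11 + 21 − 17 = 15
  between Z and S: 21 + 8 − 13 = 16
  between S and W: 8 + 14 − 10 = 12
Cheapest insertion is between S and W, adding 12.
New total = 100 + 12 = 112.

Minimum extra distance: 12 m, inserting U between S and W.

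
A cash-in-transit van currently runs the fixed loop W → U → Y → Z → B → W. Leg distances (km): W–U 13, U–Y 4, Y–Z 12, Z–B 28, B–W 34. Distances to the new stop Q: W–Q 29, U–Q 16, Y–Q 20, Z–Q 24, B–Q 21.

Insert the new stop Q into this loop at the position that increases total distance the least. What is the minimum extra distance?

Insertion cost between consecutive stops i–j is d(i,Q) + d(Q,j) − d(i,j):
  between W and U: 29 + 16 − 13 = 32
  between U and Y: 16 + 20 − 4 = 32
  between Y and Z: 20 + 24 − 12 = 32
  between Z and B: 24 + 21 − 28 = 17
  between B and W: 21 + 29 − 34 = 16
Cheapest insertion is between B and W, adding 16.
New total = 91 + 16 = 107.

Minimum extra distance: 16 km, inserting Q between B and W.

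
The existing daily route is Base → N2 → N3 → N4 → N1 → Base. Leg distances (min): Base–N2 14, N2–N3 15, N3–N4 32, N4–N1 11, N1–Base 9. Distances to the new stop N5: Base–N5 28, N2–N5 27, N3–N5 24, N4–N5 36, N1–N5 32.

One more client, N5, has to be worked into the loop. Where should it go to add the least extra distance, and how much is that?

Adding 28 min by placing N5 on the N3–N4 leg.

Insertion cost between consecutive stops i–j is d(i,N5) + d(N5,j) − d(i,j):
  between Base and N2: 28 + 27 − 14 = 41
  between N2 and N3: 27 + 24 − 15 = 36
  between N3 and N4: 24 + 36 − 32 = 28
  between N4 and N1: 36 + 32 − 11 = 57
  between N1 and Base: 32 + 28 − 9 = 51
Cheapest insertion is between N3 and N4, adding 28.
New total = 81 + 28 = 109.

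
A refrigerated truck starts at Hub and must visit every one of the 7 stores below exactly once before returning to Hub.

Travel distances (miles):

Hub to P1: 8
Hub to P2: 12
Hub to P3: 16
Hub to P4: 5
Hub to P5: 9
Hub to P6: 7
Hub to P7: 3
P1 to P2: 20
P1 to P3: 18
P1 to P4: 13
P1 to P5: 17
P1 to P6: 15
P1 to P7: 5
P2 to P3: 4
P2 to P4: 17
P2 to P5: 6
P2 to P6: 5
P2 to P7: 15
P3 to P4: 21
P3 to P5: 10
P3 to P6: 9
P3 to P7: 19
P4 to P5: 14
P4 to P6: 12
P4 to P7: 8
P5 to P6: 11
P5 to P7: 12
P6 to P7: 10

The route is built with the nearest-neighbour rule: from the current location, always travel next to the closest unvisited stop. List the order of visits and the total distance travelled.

Hub → [P7:3 / P4:5 / P6:7 / P1:8 / P5:9 / P2:12 / P3:16] → P7 (3)
P7 → [P1:5 / P4:8 / P6:10 / P5:12 / P2:15 / P3:19] → P1 (5)
P1 → [P4:13 / P6:15 / P5:17 / P3:18 / P2:20] → P4 (13)
P4 → [P6:12 / P5:14 / P2:17 / P3:21] → P6 (12)
P6 → [P2:5 / P3:9 / P5:11] → P2 (5)
P2 → [P3:4 / P5:6] → P3 (4)
P3 → [P5:10] → P5 (10)
Return P5→Hub: 9.
Total = 3 + 5 + 13 + 12 + 5 + 4 + 10 + 9 = 61.

Total distance 61 miles via the nearest-neighbour route Hub → P7 → P1 → P4 → P6 → P2 → P3 → P5 → Hub.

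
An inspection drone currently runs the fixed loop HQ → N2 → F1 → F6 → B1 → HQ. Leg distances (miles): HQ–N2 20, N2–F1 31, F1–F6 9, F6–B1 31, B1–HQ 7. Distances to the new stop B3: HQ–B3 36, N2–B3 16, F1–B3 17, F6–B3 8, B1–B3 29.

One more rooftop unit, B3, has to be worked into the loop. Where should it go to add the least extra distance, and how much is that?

Insertion cost between consecutive stops i–j is d(i,B3) + d(B3,j) − d(i,j):
  between HQ and N2: 36 + 16 − 20 = 32
  between N2 and F1: 16 + 17 − 31 = 2
  between F1 and F6: 17 + 8 − 9 = 16
  between F6 and B1: 8 + 29 − 31 = 6
  between B1 and HQ: 29 + 36 − 7 = 58
Cheapest insertion is between N2 and F1, adding 2.
New total = 98 + 2 = 100.

Adding 2 miles by placing B3 on the N2–F1 leg.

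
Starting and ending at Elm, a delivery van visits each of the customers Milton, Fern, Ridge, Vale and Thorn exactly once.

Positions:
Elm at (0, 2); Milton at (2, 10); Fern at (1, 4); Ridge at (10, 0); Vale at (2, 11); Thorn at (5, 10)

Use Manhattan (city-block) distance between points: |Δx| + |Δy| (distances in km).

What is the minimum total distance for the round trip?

Minimum total distance: 42 km.

There are 60 distinct closed tours to check (reversals are equivalent).
Elm → Milton → Fern → Ridge → Vale → Thorn → Elm: 10+7+13+19+4+13 = 66
Elm → Milton → Fern → Ridge → Thorn → Vale → Elm: 10+7+13+15+4+11 = 60
Elm → Milton → Fern → Vale → Ridge → Thorn → Elm: 10+7+8+19+15+13 = 72
Elm → Milton → Fern → Vale → Thorn → Ridge → Elm: 10+7+8+4+15+12 = 56
Elm → Milton → Fern → Thorn → Ridge → Vale → Elm: 10+7+10+15+19+11 = 72
Elm → Milton → Fern → Thorn → Vale → Ridge → Elm: 10+7+10+4+19+12 = 62
Elm → Milton → Ridge → Fern → Vale → Thorn → Elm: 10+18+13+8+4+13 = 66
Elm → Milton → Ridge → Fern → Thorn → Vale → Elm: 10+18+13+10+4+11 = 66
Elm → Milton → Ridge → Vale → Fern → Thorn → Elm: 10+18+19+8+10+13 = 78
Elm → Milton → Ridge → Vale → Thorn → Fern → Elm: 10+18+19+4+10+3 = 64
Elm → Milton → Ridge → Thorn → Fern → Vale → Elm: 10+18+15+10+8+11 = 72
Elm → Milton → Ridge → Thorn → Vale → Fern → Elm: 10+18+15+4+8+3 = 58
Elm → Milton → Vale → Fern → Ridge → Thorn → Elm: 10+1+8+13+15+13 = 60
Elm → Milton → Vale → Fern → Thorn → Ridge → Elm: 10+1+8+10+15+12 = 56
… (46 more)
Elm → Fern → Milton → Vale → Thorn → Ridge → Elm: 3+7+1+4+15+12 = 42  ← best
The minimum is 42.
One optimal route: Elm → Fern → Milton → Vale → Thorn → Ridge → Elm (or its reverse).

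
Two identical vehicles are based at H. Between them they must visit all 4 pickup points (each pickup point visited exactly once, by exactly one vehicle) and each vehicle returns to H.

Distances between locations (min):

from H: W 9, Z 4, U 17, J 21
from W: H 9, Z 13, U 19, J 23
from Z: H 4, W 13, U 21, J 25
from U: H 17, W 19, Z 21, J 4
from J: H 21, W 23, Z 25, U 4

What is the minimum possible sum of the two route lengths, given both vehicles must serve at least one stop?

Check every non-empty split of the stops between the two vehicles; for each half take its own optimal tour:
  {W} + {Z, U, J}: 18 + 50 = 68
  {Z} + {W, U, J}: 8 + 53 = 61
  {W, Z} + {U, J}: 26 + 42 = 68
  {U} + {W, Z, J}: 34 + 61 = 95
  {W, U} + {Z, J}: 45 + 50 = 95
  {Z, U} + {W, J}: 42 + 53 = 95
  … (7 splits in total)
Best: vehicle 1 H → Z → H = 8; vehicle 2 H → W → U → J → H = 53; combined 61.

61 min — the smallest possible combined total.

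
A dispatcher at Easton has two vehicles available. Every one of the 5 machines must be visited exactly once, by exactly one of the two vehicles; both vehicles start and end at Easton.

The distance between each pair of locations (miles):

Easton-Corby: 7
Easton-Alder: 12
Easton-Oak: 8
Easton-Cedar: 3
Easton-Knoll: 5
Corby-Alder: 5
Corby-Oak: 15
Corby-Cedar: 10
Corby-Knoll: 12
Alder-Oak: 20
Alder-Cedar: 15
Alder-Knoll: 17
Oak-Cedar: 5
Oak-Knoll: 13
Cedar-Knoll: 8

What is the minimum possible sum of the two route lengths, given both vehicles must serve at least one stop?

Minimum combined distance: 50 miles.

Try each way of splitting the stops between the two vehicles (each non-empty) and, for each split, find the best tour for each vehicle:
  {Corby} + {Alder, Oak, Cedar, Knoll}: 14 + 50 = 64
  {Alder} + {Corby, Oak, Cedar, Knoll}: 24 + 40 = 64
  {Corby, Alder} + {Oak, Cedar, Knoll}: 24 + 26 = 50
  {Oak} + {Corby, Alder, Cedar, Knoll}: 16 + 40 = 56
  {Corby, Oak} + {Alder, Cedar, Knoll}: 30 + 40 = 70
  {Alder, Oak} + {Corby, Cedar, Knoll}: 40 + 30 = 70
  … (15 splits in total)
Best: vehicle 1 Easton → Corby → Alder → Easton = 24; vehicle 2 Easton → Oak → Cedar → Knoll → Easton = 26; combined 50.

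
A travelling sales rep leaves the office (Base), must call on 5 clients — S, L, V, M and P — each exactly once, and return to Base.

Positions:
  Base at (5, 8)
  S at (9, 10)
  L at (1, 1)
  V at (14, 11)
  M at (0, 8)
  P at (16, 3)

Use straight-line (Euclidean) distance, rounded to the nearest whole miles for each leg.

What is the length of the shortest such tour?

Shortest round trip = 44 miles.

With 5 stops there are 5!/2 = 60 distinct round trips (a route and its reverse cost the same).
Base-S-L-V-M-P-Base: 4+12+16+14+17+12 = 75
Base-S-L-V-P-M-Base: 4+12+16+8+17+5 = 62
Base-S-L-M-V-P-Base: 4+12+7+14+8+12 = 57
Base-S-L-M-P-V-Base: 4+12+7+17+8+9 = 57
Base-S-L-P-V-M-Base: 4+12+15+8+14+5 = 58
Base-S-L-P-M-V-Base: 4+12+15+17+14+9 = 71
Base-S-V-L-M-P-Base: 4+5+16+7+17+12 = 61
Base-S-V-L-P-M-Base: 4+5+16+15+17+5 = 62
Base-S-V-M-L-P-Base: 4+5+14+7+15+12 = 57
Base-S-V-M-P-L-Base: 4+5+14+17+15+8 = 63
Base-S-V-P-L-M-Base: 4+5+8+15+7+5 = 44
Base-S-V-P-M-L-Base: 4+5+8+17+7+8 = 49
Base-S-M-L-V-P-Base: 4+9+7+16+8+12 = 56
Base-S-M-L-P-V-Base: 4+9+7+15+8+9 = 52
… (46 more)
The minimum is 44.
One optimal route: Base → S → V → P → L → M → Base (or its reverse).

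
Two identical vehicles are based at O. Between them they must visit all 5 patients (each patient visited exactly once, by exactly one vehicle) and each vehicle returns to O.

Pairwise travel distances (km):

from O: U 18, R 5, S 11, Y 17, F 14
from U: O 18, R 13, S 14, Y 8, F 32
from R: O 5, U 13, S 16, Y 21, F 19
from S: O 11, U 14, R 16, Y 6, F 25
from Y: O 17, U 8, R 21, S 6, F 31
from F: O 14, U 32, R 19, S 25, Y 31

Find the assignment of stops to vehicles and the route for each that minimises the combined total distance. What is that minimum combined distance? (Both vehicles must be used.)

Try each way of splitting the stops between the two vehicles (each non-empty) and, for each split, find the best tour for each vehicle:
  {U} + {R, S, Y, F}: 36 + 71 = 107
  {R} + {U, S, Y, F}: 10 + 71 = 81
  {U, R} + {S, Y, F}: 36 + 62 = 98
  {S} + {U, R, Y, F}: 22 + 71 = 93
  {U, S} + {R, Y, F}: 43 + 71 = 114
  {R, S} + {U, Y, F}: 32 + 71 = 103
  … (15 splits in total)
  {U, R, S, Y} + {F}: 43 + 28 = 71  ← best
Best: vehicle 1 O → R → U → Y → S → O = 43; vehicle 2 O → F → O = 28; combined 71.

Minimum combined distance: 71 km.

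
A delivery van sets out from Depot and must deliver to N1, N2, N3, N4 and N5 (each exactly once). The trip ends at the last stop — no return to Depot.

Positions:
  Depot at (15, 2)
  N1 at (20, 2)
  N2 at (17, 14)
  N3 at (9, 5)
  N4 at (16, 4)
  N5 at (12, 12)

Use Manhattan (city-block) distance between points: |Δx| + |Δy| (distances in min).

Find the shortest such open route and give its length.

36 min — the minimum one-way total.

There are 5! = 120 possible orderings.
Depot → N1 → N2 → N3 → N4 → N5: 5+15+17+8+12 = 57
Depot → N1 → N2 → N3 → N5 → N4: 5+15+17+10+12 = 59
Depot → N1 → N2 → N4 → N3 → N5: 5+15+11+8+10 = 49
Depot → N1 → N2 → N4 → N5 → N3: 5+15+11+12+10 = 53
Depot → N1 → N2 → N5 → N3 → N4: 5+15+7+10+8 = 45
Depot → N1 → N2 → N5 → N4 → N3: 5+15+7+12+8 = 47
Depot → N1 → N3 → N2 → N4 → N5: 5+14+17+11+12 = 59
Depot → N1 → N3 → N2 → N5 → N4: 5+14+17+7+12 = 55
Depot → N1 → N3 → N4 → N2 → N5: 5+14+8+11+7 = 45
Depot → N1 → N3 → N4 → N5 → N2: 5+14+8+12+7 = 46
Depot → N1 → N3 → N5 → N2 → N4: 5+14+10+7+11 = 47
Depot → N1 → N3 → N5 → N4 → N2: 5+14+10+12+11 = 52
Depot → N1 → N4 → N2 → N3 → N5: 5+6+11+17+10 = 49
Depot → N1 → N4 → N2 → N5 → N3: 5+6+11+7+10 = 39
… (106 more)
Depot → N1 → N4 → N3 → N5 → N2: 5+6+8+10+7 = 36  ← best
The minimum is 36.
One shortest path: Depot → N1 → N4 → N3 → N5 → N2.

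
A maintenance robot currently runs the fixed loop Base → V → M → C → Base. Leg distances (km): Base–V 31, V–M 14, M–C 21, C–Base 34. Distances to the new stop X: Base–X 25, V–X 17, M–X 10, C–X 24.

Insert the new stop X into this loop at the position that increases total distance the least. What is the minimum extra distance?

+11 km — insert X between Base and V.

Insertion cost between consecutive stops i–j is d(i,X) + d(X,j) − d(i,j):
  between Base and V: 25 + 17 − 31 = 11
  between V and M: 17 + 10 − 14 = 13
  between M and C: 10 + 24 − 21 = 13
  between C and Base: 24 + 25 − 34 = 15
Cheapest insertion is between Base and V, adding 11.
New total = 100 + 11 = 111.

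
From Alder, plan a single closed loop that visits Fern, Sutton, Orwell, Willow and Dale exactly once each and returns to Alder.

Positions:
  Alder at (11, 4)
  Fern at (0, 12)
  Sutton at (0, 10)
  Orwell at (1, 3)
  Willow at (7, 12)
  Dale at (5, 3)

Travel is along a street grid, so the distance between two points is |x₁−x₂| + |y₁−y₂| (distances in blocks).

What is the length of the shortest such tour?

With 5 stops there are 5!/2 = 60 distinct round trips (a route and its reverse cost the same).
Alder - Fern - Sutton - Orwell - Willow - Dale - Alder: 19+2+8+15+11+7 = 62
Alder - Fern - Sutton - Orwell - Dale - Willow - Alder: 19+2+8+4+11+12 = 56
Alder - Fern - Sutton - Willow - Orwell - Dale - Alder: 19+2+9+15+4+7 = 56
Alder - Fern - Sutton - Willow - Dale - Orwell - Alder: 19+2+9+11+4+11 = 56
Alder - Fern - Sutton - Dale - Orwell - Willow - Alder: 19+2+12+4+15+12 = 64
Alder - Fern - Sutton - Dale - Willow - Orwell - Alder: 19+2+12+11+15+11 = 70
Alder - Fern - Orwell - Sutton - Willow - Dale - Alder: 19+10+8+9+11+7 = 64
Alder - Fern - Orwell - Sutton - Dale - Willow - Alder: 19+10+8+12+11+12 = 72
Alder - Fern - Orwell - Willow - Sutton - Dale - Alder: 19+10+15+9+12+7 = 72
Alder - Fern - Orwell - Willow - Dale - Sutton - Alder: 19+10+15+11+12+17 = 84
Alder - Fern - Orwell - Dale - Sutton - Willow - Alder: 19+10+4+12+9+12 = 66
Alder - Fern - Orwell - Dale - Willow - Sutton - Alder: 19+10+4+11+9+17 = 70
Alder - Fern - Willow - Sutton - Orwell - Dale - Alder: 19+7+9+8+4+7 = 54
Alder - Fern - Willow - Sutton - Dale - Orwell - Alder: 19+7+9+12+4+11 = 62
… (46 more)
Alder - Willow - Fern - Sutton - Orwell - Dale - Alder: 12+7+2+8+4+7 = 40  ← best
The minimum is 40.
One optimal route: Alder → Willow → Fern → Sutton → Orwell → Dale → Alder (or its reverse).

40 blocks — the shortest possible round trip.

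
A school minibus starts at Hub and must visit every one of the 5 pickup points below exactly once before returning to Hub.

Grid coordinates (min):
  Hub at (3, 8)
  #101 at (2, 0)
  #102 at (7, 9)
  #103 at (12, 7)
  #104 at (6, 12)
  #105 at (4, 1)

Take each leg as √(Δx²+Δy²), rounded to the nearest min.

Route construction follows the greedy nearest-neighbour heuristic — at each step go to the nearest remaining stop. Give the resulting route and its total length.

From Hub: distances to unvisited — #102=4, #104=5, #105=7, #101=8, #103=9. Nearest is #102 (4).
From #102: distances to unvisited — #104=3, #103=5, #105=9, #101=10. Nearest is #104 (3).
From #104: distances to unvisited — #103=8, #105=11, #101=13. Nearest is #103 (8).
From #103: distances to unvisited — #105=10, #101=12. Nearest is #105 (10).
From #105: distances to unvisited — #101=2. Nearest is #101 (2).
Return #101→Hub: 8.
Total = 4 + 3 + 8 + 10 + 2 + 8 = 35.

35 min along Hub → #102 → #104 → #103 → #105 → #101 → Hub.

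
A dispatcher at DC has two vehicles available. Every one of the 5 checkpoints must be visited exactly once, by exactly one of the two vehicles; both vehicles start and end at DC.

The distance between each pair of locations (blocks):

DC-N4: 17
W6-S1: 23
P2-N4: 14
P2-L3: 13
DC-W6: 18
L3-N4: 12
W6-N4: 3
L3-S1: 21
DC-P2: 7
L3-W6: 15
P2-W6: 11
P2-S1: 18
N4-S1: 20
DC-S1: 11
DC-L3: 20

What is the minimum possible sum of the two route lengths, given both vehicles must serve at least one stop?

There are 2^4 − 1 = 15 ways to divide the 5 stops into two non-empty groups. For each, the best each vehicle can do is its own shortest tour through its group:
  {P2} + {L3, W6, N4, S1}: 14 + 65 = 79
  {L3} + {P2, W6, N4, S1}: 40 + 52 = 92
  {P2, L3} + {W6, N4, S1}: 40 + 52 = 92
  {W6} + {P2, L3, N4, S1}: 36 + 63 = 99
  {P2, W6} + {L3, N4, S1}: 36 + 61 = 97
  {L3, W6} + {P2, N4, S1}: 53 + 52 = 105
  … (15 splits in total)
  {P2, L3, W6, N4} + {S1}: 53 + 22 = 75  ← best
Best: vehicle 1 DC → P2 → L3 → N4 → W6 → DC = 53; vehicle 2 DC → S1 → DC = 22; combined 75.

Minimum combined distance: 75 blocks.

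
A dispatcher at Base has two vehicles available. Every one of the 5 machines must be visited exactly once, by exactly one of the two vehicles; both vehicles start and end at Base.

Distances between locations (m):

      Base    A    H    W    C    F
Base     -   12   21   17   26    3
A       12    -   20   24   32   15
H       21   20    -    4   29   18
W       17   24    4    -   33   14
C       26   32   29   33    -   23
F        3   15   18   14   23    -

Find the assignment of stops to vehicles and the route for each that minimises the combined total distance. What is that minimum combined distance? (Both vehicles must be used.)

Minimum combined distance: 100 m.

Try each way of splitting the stops between the two vehicles (each non-empty) and, for each split, find the best tour for each vehicle:
  {A} + {H, W, C, F}: 24 + 76 = 100
  {H} + {A, W, C, F}: 42 + 94 = 136
  {A, H} + {W, C, F}: 53 + 76 = 129
  {W} + {A, H, C, F}: 34 + 87 = 121
  {A, W} + {H, C, F}: 53 + 76 = 129
  {H, W} + {A, C, F}: 42 + 70 = 112
  … (15 splits in total)
Best: vehicle 1 Base → A → Base = 24; vehicle 2 Base → W → H → C → F → Base = 76; combined 100.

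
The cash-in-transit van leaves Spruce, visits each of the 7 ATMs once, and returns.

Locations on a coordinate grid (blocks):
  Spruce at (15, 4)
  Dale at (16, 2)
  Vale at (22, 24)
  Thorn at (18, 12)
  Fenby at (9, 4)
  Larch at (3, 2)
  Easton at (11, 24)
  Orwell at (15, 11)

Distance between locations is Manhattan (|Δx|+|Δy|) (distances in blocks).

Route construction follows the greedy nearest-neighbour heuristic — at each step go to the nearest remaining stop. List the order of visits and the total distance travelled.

Spruce → [Dale:3 / Fenby:6 / Orwell:7 / Thorn:11 / Larch:14 / Easton:24 / Vale:27] → Dale (3)
Dale → [Fenby:9 / Orwell:10 / Thorn:12 / Larch:13 / Easton:27 / Vale:28] → Fenby (9)
Fenby → [Larch:8 / Orwell:13 / Thorn:17 / Easton:22 / Vale:33] → Larch (8)
Larch → [Orwell:21 / Thorn:25 / Easton:30 / Vale:41] → Orwell (21)
Orwell → [Thorn:4 / Easton:17 / Vale:20] → Thorn (4)
Thorn → [Vale:16 / Easton:19] → Vale (16)
Vale → [Easton:11] → Easton (11)
Return Easton→Spruce: 24.
Total = 3 + 9 + 8 + 21 + 4 + 16 + 11 + 24 = 96.

Nearest-neighbour total = 96 blocks; route Spruce → Dale → Fenby → Larch → Orwell → Thorn → Vale → Easton → Spruce.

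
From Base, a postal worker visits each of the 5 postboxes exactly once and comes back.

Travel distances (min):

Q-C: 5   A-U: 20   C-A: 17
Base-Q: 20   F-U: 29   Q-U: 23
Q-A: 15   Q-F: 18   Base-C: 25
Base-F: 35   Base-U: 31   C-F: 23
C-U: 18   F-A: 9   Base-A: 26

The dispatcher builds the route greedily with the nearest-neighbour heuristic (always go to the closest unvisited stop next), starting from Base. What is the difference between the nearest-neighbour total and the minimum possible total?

From Base: Q=20, C=25, A=26, U=31, F=35 → choose Q (20).
From Q: C=5, A=15, F=18, U=23 → choose C (5).
From C: A=17, U=18, F=23 → choose A (17).
From A: F=9, U=20 → choose F (9).
From F: U=29 → choose U (29).
NN route Base → Q → C → A → F → U → Base costs 111.
Optimal: Base → Q → C → U → F → A → Base costs 107 (by enumerating all 60 distinct tours).
Excess = 111 − 107 = 4.

Excess over optimum: 4 min.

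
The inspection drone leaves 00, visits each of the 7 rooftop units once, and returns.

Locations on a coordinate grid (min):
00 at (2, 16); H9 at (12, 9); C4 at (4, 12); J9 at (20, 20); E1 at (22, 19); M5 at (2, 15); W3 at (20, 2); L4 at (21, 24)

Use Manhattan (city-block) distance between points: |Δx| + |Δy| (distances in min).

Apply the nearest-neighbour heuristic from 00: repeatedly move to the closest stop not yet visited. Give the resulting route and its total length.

From 00: distances to unvisited — M5=1, C4=6, H9=17, J9=22, E1=23, L4=27, W3=32. Nearest is M5 (1).
From M5: distances to unvisited — C4=5, H9=16, J9=23, E1=24, L4=28, W3=31. Nearest is C4 (5).
From C4: distances to unvisited — H9=11, J9=24, E1=25, W3=26, L4=29. Nearest is H9 (11).
From H9: distances to unvisited — W3=15, J9=19, E1=20, L4=24. Nearest is W3 (15).
From W3: distances to unvisited — J9=18, E1=19, L4=23. Nearest is J9 (18).
From J9: distances to unvisited — E1=3, L4=5. Nearest is E1 (3).
From E1: distances to unvisited — L4=6. Nearest is L4 (6).
Return L4→00: 27.
Total = 1 + 5 + 11 + 15 + 18 + 3 + 6 + 27 = 86.

86 min along 00 → M5 → C4 → H9 → W3 → J9 → E1 → L4 → 00.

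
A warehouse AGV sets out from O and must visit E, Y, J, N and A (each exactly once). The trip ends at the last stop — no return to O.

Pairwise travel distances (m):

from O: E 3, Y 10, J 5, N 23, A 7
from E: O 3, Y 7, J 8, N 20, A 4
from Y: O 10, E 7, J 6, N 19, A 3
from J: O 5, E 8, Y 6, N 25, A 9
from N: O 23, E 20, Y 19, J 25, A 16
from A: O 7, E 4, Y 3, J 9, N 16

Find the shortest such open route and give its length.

There are 5! = 120 possible orderings.
O - E - Y - J - N - A: 3+7+6+25+16 = 57
O - E - Y - J - A - N: 3+7+6+9+16 = 41
O - E - Y - N - J - A: 3+7+19+25+9 = 63
O - E - Y - N - A - J: 3+7+19+16+9 = 54
O - E - Y - A - J - N: 3+7+3+9+25 = 47
O - E - Y - A - N - J: 3+7+3+16+25 = 54
O - E - J - Y - N - A: 3+8+6+19+16 = 52
O - E - J - Y - A - N: 3+8+6+3+16 = 36
O - E - J - N - Y - A: 3+8+25+19+3 = 58
O - E - J - N - A - Y: 3+8+25+16+3 = 55
O - E - J - A - Y - N: 3+8+9+3+19 = 42
O - E - J - A - N - Y: 3+8+9+16+19 = 55
O - E - N - Y - J - A: 3+20+19+6+9 = 57
O - E - N - Y - A - J: 3+20+19+3+9 = 54
… (106 more)
The minimum is 36.
One shortest path: O → E → J → Y → A → N.

Shortest open route: 36 m.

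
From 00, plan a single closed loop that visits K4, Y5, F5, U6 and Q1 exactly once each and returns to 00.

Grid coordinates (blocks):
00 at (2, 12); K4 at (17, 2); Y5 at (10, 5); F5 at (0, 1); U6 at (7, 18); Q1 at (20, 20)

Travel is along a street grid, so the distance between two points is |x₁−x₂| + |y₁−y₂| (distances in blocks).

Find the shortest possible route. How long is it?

There are 60 distinct closed tours to check (reversals are equivalent).
00 - K4 - Y5 - F5 - U6 - Q1 - 00: 25+10+14+24+15+26 = 114
00 - K4 - Y5 - F5 - Q1 - U6 - 00: 25+10+14+39+15+11 = 114
00 - K4 - Y5 - U6 - F5 - Q1 - 00: 25+10+16+24+39+26 = 140
00 - K4 - Y5 - U6 - Q1 - F5 - 00: 25+10+16+15+39+13 = 118
00 - K4 - Y5 - Q1 - F5 - U6 - 00: 25+10+25+39+24+11 = 134
00 - K4 - Y5 - Q1 - U6 - F5 - 00: 25+10+25+15+24+13 = 112
00 - K4 - F5 - Y5 - U6 - Q1 - 00: 25+18+14+16+15+26 = 114
00 - K4 - F5 - Y5 - Q1 - U6 - 00: 25+18+14+25+15+11 = 108
00 - K4 - F5 - U6 - Y5 - Q1 - 00: 25+18+24+16+25+26 = 134
00 - K4 - F5 - U6 - Q1 - Y5 - 00: 25+18+24+15+25+15 = 122
00 - K4 - F5 - Q1 - Y5 - U6 - 00: 25+18+39+25+16+11 = 134
00 - K4 - F5 - Q1 - U6 - Y5 - 00: 25+18+39+15+16+15 = 128
00 - K4 - U6 - Y5 - F5 - Q1 - 00: 25+26+16+14+39+26 = 146
00 - K4 - U6 - Y5 - Q1 - F5 - 00: 25+26+16+25+39+13 = 144
… (46 more)
00 - F5 - Y5 - K4 - Q1 - U6 - 00: 13+14+10+21+15+11 = 84  ← best
The minimum is 84.
One optimal route: 00 → F5 → Y5 → K4 → Q1 → U6 → 00 (or its reverse).

Minimum total distance: 84 blocks.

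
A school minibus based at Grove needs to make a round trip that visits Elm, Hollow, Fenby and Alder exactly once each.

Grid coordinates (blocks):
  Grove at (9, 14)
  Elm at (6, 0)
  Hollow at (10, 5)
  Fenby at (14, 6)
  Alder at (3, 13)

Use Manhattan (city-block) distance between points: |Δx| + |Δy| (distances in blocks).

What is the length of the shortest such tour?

Shortest round trip = 50 blocks.

With 4 stops there are 4!/2 = 12 distinct round trips (a route and its reverse cost the same).
Grove→Elm→Hollow→Fenby→Alder→Grove: 17+9+5+18+7 = 56
Grove→Elm→Hollow→Alder→Fenby→Grove: 17+9+15+18+13 = 72
Grove→Elm→Fenby→Hollow→Alder→Grove: 17+14+5+15+7 = 58
Grove→Elm→Fenby→Alder→Hollow→Grove: 17+14+18+15+10 = 74
Grove→Elm→Alder→Hollow→Fenby→Grove: 17+16+15+5+13 = 66
Grove→Elm→Alder→Fenby→Hollow→Grove: 17+16+18+5+10 = 66
Grove→Hollow→Elm→Fenby→Alder→Grove: 10+9+14+18+7 = 58
Grove→Hollow→Elm→Alder→Fenby→Grove: 10+9+16+18+13 = 66
Grove→Hollow→Fenby→Elm→Alder→Grove: 10+5+14+16+7 = 52
Grove→Hollow→Alder→Elm→Fenby→Grove: 10+15+16+14+13 = 68
Grove→Fenby→Elm→Hollow→Alder→Grove: 13+14+9+15+7 = 58
Grove→Fenby→Hollow→Elm→Alder→Grove: 13+5+9+16+7 = 50
The minimum is 50.
One optimal route: Grove → Fenby → Hollow → Elm → Alder → Grove (or its reverse).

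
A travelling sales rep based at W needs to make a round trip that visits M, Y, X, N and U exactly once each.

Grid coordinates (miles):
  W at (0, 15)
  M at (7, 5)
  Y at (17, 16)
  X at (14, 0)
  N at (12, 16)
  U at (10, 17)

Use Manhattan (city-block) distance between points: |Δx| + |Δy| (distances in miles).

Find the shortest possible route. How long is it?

Shortest round trip = 68 miles.

There are 60 distinct closed tours to check (reversals are equivalent).
W→M→Y→X→N→U→W: 17+21+19+18+3+12 = 90
W→M→Y→X→U→N→W: 17+21+19+21+3+13 = 94
W→M→Y→N→X→U→W: 17+21+5+18+21+12 = 94
W→M→Y→N→U→X→W: 17+21+5+3+21+29 = 96
W→M→Y→U→X→N→W: 17+21+8+21+18+13 = 98
W→M→Y→U→N→X→W: 17+21+8+3+18+29 = 96
W→M→X→Y→N→U→W: 17+12+19+5+3+12 = 68
W→M→X→Y→U→N→W: 17+12+19+8+3+13 = 72
W→M→X→N→Y→U→W: 17+12+18+5+8+12 = 72
W→M→X→N→U→Y→W: 17+12+18+3+8+18 = 76
W→M→X→U→Y→N→W: 17+12+21+8+5+13 = 76
W→M→X→U→N→Y→W: 17+12+21+3+5+18 = 76
W→M→N→Y→X→U→W: 17+16+5+19+21+12 = 90
W→M→N→Y→U→X→W: 17+16+5+8+21+29 = 96
… (46 more)
The minimum is 68.
One optimal route: W → M → X → Y → N → U → W (or its reverse).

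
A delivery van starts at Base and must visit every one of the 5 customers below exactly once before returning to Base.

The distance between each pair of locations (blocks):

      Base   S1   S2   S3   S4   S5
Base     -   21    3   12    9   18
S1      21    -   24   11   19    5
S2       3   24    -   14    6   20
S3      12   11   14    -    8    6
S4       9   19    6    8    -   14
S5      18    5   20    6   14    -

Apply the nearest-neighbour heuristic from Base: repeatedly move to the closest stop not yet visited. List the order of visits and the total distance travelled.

At Base the remaining stops are S2 3, S4 9, S3 12, S5 18, S1 21; go to S2.
At S2 the remaining stops are S4 6, S3 14, S5 20, S1 24; go to S4.
At S4 the remaining stops are S3 8, S5 14, S1 19; go to S3.
At S3 the remaining stops are S5 6, S1 11; go to S5.
At S5 the remaining stops are S1 5; go to S1.
Return S1→Base: 21.
Total = 3 + 6 + 8 + 6 + 5 + 21 = 49.

49 blocks along Base → S2 → S4 → S3 → S5 → S1 → Base.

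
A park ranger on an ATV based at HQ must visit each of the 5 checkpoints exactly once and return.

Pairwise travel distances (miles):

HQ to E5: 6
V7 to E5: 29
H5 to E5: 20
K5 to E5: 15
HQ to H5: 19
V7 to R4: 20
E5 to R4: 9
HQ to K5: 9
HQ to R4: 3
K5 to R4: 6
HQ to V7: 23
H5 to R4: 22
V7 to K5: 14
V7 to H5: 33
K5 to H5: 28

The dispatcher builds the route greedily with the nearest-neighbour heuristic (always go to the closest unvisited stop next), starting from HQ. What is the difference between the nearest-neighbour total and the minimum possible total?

Excess over optimum: 9 miles.

From HQ: R4=3, E5=6, K5=9, H5=19, V7=23 → choose R4 (3).
From R4: K5=6, E5=9, V7=20, H5=22 → choose K5 (6).
From K5: V7=14, E5=15, H5=28 → choose V7 (14).
From V7: E5=29, H5=33 → choose E5 (29).
From E5: H5=20 → choose H5 (20).
NN route HQ → R4 → K5 → V7 → E5 → H5 → HQ costs 91.
Optimal: HQ → E5 → H5 → V7 → K5 → R4 → HQ costs 82 (by enumerating all 60 distinct tours).
Excess = 91 − 82 = 9.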